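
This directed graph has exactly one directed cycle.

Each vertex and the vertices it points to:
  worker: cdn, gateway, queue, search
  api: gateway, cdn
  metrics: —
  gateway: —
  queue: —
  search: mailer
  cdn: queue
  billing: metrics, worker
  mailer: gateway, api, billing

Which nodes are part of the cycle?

mailer, search, worker, billing

DFS with gray/black marking from mailer:
mailer gray
  gateway gray
  gateway black
  api gray
    api→gateway: gateway black — skip
    cdn gray
      queue gray
      queue black
    cdn black
  api black
  billing gray
    metrics gray
    metrics black
    worker gray
      worker→cdn: cdn black — skip
      worker→gateway: gateway black — skip
      worker→queue: queue black — skip
      search gray
        search→mailer: mailer is gray → back edge
Back edge closes the cycle mailer → billing → worker → search → mailer; its vertices are {mailer, search, worker, billing}.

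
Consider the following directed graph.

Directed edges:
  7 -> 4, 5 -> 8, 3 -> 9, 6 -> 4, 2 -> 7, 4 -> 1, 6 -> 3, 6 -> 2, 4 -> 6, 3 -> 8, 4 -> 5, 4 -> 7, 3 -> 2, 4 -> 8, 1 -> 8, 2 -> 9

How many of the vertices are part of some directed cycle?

A vertex is on a directed cycle iff it belongs to a strongly connected component of size ≥ 2 (or has a self-loop).
The vertices on cycles are {2, 3, 4, 6, 7} — 5 in total.

5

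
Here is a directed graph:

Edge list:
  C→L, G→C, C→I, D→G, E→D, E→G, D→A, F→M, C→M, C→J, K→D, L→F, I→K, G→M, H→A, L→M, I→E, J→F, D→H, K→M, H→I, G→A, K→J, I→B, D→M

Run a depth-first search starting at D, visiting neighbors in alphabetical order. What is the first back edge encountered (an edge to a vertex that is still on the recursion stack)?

DFS from D (visiting neighbors in alphabetical order); mark gray on enter, black on exit:
D gray
  A gray
  A black
  G gray
    G→A: A black — skip
    C gray
      I gray
        B gray
        B black
        E gray
          E→D: D is gray → back edge
First back edge: E → D.

E->D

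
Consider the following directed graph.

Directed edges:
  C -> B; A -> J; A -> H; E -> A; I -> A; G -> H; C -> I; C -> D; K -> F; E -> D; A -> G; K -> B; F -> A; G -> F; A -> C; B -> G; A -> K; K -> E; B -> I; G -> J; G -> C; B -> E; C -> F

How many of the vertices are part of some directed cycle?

8

A vertex is on a directed cycle iff it belongs to a strongly connected component of size ≥ 2 (or has a self-loop).
The vertices on cycles are {A, B, C, E, F, G, I, K} — 8 in total.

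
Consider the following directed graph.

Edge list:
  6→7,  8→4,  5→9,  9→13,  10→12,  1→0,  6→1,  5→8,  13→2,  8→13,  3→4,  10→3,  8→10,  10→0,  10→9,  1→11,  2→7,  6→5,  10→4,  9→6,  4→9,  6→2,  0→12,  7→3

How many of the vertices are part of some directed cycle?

10

A vertex is on a directed cycle iff it belongs to a strongly connected component of size ≥ 2 (or has a self-loop).
The vertices on cycles are {2, 3, 4, 5, 6, 7, 8, 9, 10, 13} — 10 in total.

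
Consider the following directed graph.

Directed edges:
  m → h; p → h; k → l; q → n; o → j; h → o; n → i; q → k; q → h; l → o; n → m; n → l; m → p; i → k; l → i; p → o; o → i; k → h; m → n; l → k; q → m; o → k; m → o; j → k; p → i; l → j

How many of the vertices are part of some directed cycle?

A vertex is on a directed cycle iff it belongs to a strongly connected component of size ≥ 2 (or has a self-loop).
The vertices on cycles are {h, i, j, k, l, m, n, o} — 8 in total.

8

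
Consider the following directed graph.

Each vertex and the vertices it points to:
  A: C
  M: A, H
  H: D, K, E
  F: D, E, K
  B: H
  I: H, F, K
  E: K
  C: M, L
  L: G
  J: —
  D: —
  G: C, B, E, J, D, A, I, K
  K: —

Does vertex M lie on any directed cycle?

Yes

M is on a cycle iff M can reach itself via ≥1 edge.
M → A → C → M — yes.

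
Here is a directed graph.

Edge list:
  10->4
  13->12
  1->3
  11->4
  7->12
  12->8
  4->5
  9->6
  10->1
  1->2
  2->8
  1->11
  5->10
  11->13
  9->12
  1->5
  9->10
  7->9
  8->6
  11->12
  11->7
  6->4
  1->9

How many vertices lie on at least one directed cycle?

A vertex is on a directed cycle iff it belongs to a strongly connected component of size ≥ 2 (or has a self-loop).
The vertices on cycles are {1, 2, 4, 5, 6, 7, 8, 9, 10, 11, 12, 13} — 12 in total.

12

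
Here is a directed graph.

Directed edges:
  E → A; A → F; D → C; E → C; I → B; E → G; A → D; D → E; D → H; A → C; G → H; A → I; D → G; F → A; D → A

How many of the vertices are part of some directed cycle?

4

A vertex is on a directed cycle iff it belongs to a strongly connected component of size ≥ 2 (or has a self-loop).
The vertices on cycles are {A, D, E, F} — 4 in total.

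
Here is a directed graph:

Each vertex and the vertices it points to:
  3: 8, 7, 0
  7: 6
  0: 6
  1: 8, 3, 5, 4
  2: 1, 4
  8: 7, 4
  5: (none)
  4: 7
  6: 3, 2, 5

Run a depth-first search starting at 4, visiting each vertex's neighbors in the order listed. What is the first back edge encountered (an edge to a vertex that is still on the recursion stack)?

8→7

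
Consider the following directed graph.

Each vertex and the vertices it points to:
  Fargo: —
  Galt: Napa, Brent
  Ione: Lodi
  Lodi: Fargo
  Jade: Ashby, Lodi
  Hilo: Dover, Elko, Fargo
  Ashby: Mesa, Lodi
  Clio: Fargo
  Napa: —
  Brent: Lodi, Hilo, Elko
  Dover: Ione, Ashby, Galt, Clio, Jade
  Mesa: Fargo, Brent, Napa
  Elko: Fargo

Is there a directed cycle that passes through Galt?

Galt is on a cycle iff Galt can reach itself via ≥1 edge.
Galt → Brent → Hilo → Dover → Galt — yes.

Yes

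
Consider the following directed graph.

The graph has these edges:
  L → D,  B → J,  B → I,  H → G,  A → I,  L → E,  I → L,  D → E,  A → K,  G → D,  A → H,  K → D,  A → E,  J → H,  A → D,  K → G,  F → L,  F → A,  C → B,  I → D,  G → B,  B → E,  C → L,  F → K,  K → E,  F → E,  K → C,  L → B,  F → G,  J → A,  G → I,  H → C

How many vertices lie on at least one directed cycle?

9

A vertex is on a directed cycle iff it belongs to a strongly connected component of size ≥ 2 (or has a self-loop).
The vertices on cycles are {A, B, C, G, H, I, J, K, L} — 9 in total.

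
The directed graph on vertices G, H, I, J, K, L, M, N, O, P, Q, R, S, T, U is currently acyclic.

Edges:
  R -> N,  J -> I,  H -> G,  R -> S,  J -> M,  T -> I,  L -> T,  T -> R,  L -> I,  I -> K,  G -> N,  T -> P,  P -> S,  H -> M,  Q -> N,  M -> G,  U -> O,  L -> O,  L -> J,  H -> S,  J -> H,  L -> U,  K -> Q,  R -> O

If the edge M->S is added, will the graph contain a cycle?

No

Adding M→S creates a cycle iff S can already reach M.
Explore from S: no path reaches M. The graph stays acyclic.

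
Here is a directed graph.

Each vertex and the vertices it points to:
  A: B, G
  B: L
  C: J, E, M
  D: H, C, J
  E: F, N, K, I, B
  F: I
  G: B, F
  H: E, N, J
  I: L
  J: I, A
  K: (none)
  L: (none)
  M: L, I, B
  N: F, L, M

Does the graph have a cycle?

DFS with white/gray/black marking, starting from N:
N gray
  F gray
    I gray
      L gray
      L black
    I black
  F black
  N→L: L black — skip
  M gray
    M→L: L black — skip
    M→I: I black — skip
    B gray
      B→L: L black — skip
    B black
  M black
N black
A gray
  A→B: B black — skip
  G gray
    G→B: B black — skip
    G→F: F black — skip
  G black
A black
C gray
  J gray
    J→I: I black — skip
    J→A: A black — skip
  J black
  E gray
    E→F: F black — skip
    E→N: N black — skip
    K gray
    K black
    E→I: I black — skip
    E→B: B black — skip
  E black
  C→M: M black — skip
C black
D gray
  H gray
    H→E: E black — skip
    H→N: N black — skip
    H→J: J black — skip
  H black
  D→C: C black — skip
  D→J: J black — skip
D black
Every edge goes to a white or black vertex — no back edge, so the graph is acyclic.

No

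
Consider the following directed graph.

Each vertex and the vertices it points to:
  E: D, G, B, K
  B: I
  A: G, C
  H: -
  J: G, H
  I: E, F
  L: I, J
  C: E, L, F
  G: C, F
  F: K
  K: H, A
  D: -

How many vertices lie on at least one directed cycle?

10

A vertex is on a directed cycle iff it belongs to a strongly connected component of size ≥ 2 (or has a self-loop).
The vertices on cycles are {A, B, C, E, F, G, I, J, K, L} — 10 in total.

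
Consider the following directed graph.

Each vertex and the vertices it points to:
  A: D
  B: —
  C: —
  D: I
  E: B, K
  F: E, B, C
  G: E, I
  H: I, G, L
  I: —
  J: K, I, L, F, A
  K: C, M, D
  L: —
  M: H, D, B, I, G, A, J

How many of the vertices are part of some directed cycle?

7

A vertex is on a directed cycle iff it belongs to a strongly connected component of size ≥ 2 (or has a self-loop).
The vertices on cycles are {E, F, G, H, J, K, M} — 7 in total.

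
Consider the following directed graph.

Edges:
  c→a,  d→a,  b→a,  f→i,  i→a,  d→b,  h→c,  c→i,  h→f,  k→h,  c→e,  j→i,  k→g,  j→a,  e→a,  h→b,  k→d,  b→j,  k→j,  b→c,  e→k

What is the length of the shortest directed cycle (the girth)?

For each vertex v, BFS finds the shortest path from v back to v.
The shortest such closed walk is c → e → k → h → c, length 4.

4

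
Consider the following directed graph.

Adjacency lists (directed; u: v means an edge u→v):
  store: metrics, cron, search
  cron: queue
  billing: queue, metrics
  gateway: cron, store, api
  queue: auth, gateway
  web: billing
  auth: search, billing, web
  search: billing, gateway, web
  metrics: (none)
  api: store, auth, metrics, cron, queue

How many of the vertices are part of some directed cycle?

9

A vertex is on a directed cycle iff it belongs to a strongly connected component of size ≥ 2 (or has a self-loop).
The vertices on cycles are {api, web, auth, cron, queue, store, search, billing, gateway} — 9 in total.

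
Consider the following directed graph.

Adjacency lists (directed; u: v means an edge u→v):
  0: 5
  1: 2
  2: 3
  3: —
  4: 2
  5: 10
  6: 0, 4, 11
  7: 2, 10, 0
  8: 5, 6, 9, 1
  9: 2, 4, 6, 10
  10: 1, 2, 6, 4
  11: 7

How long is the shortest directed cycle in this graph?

4

For each vertex v, BFS finds the shortest path from v back to v.
The shortest such closed walk is 10 → 6 → 0 → 5 → 10, length 4.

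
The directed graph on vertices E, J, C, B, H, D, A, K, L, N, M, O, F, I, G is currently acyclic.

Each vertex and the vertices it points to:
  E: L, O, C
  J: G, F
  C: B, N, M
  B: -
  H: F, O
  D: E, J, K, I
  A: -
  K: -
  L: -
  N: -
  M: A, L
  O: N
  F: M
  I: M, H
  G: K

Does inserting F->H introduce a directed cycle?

Yes

Adding F→H creates a cycle iff H can already reach F.
Path from H: H → F.
So H → … → F → H is a cycle.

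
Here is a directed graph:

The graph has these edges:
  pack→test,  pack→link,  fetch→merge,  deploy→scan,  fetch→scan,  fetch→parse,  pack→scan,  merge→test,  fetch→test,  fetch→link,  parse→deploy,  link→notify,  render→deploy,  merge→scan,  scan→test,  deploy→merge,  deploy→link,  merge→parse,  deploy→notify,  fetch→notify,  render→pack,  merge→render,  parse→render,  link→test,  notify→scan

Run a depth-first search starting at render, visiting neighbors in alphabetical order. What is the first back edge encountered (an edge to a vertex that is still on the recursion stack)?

parse→deploy

DFS from render (visiting neighbors in alphabetical order); mark gray on enter, black on exit:
render gray
  deploy gray
    link gray
      notify gray
        scan gray
          test gray
          test black
        scan black
      notify black
      link→test: test black — skip
    link black
    merge gray
      parse gray
        parse→deploy: deploy is gray → back edge
First back edge: parse → deploy.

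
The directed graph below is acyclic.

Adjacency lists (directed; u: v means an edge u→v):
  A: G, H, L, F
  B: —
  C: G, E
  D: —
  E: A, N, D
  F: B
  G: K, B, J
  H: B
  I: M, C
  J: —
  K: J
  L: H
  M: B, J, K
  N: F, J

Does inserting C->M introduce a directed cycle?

Adding C→M creates a cycle iff M can already reach C.
Explore from M: no path reaches C. The graph stays acyclic.

No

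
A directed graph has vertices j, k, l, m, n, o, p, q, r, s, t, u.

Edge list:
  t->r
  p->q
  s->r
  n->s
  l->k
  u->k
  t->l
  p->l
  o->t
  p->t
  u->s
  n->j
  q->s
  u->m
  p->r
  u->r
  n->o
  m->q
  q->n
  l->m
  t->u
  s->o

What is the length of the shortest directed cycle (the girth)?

For each vertex v, BFS finds the shortest path from v back to v.
The shortest such closed walk is t → u → s → o → t, length 4.

4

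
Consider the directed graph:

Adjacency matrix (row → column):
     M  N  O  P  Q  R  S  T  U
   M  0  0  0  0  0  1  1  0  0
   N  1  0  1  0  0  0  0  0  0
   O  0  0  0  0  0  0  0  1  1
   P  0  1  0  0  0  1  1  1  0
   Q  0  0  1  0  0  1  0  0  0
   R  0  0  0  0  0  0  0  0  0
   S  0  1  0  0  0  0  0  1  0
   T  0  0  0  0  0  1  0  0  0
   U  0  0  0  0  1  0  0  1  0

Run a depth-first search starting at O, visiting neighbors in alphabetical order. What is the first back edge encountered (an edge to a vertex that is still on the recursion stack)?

DFS from O (visiting neighbors in alphabetical order); mark gray on enter, black on exit:
O gray
  T gray
    R gray
    R black
  T black
  U gray
    Q gray
      Q→O: O is gray → back edge
First back edge: Q → O.

Q→O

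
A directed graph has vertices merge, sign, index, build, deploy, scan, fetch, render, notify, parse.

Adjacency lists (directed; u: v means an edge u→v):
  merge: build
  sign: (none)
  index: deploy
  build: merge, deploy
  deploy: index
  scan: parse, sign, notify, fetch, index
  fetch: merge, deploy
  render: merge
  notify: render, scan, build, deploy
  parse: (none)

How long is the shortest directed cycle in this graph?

2

For each vertex v, BFS finds the shortest path from v back to v.
The shortest such closed walk is scan → notify → scan, length 2.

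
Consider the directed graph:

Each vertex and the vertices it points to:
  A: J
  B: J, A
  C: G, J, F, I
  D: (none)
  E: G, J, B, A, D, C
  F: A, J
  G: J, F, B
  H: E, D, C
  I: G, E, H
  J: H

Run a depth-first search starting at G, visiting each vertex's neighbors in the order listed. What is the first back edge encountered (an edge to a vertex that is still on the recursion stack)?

DFS from G (visiting each vertex's neighbors in the order listed); mark gray on enter, black on exit:
G gray
  J gray
    H gray
      E gray
        E→G: G is gray → back edge
First back edge: E → G.

E->G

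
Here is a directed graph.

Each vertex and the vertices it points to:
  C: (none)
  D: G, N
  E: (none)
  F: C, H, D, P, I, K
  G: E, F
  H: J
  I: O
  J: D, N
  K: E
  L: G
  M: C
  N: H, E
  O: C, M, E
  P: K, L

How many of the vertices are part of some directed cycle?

A vertex is on a directed cycle iff it belongs to a strongly connected component of size ≥ 2 (or has a self-loop).
The vertices on cycles are {D, F, G, H, J, L, N, P} — 8 in total.

8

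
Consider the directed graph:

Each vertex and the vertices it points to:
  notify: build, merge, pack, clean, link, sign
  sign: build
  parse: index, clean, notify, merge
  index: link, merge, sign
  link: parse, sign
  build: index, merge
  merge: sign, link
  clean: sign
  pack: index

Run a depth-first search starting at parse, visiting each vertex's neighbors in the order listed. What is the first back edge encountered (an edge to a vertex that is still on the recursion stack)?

DFS from parse (visiting each vertex's neighbors in the order listed); mark gray on enter, black on exit:
parse gray
  index gray
    link gray
      link→parse: parse is gray → back edge
First back edge: link → parse.

link→parse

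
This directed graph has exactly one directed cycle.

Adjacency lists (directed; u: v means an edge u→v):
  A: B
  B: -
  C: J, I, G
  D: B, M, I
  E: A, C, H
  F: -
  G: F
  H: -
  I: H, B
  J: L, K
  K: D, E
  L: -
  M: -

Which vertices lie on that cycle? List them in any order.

DFS with gray/black marking from C:
C gray
  J gray
    L gray
    L black
    K gray
      D gray
        B gray
        B black
        M gray
        M black
        I gray
          H gray
          H black
          I→B: B black — skip
        I black
      D black
      E gray
        A gray
          A→B: B black — skip
        A black
        E→C: C is gray → back edge
Back edge closes the cycle C → J → K → E → C; its vertices are {C, E, J, K}.

C, E, J, K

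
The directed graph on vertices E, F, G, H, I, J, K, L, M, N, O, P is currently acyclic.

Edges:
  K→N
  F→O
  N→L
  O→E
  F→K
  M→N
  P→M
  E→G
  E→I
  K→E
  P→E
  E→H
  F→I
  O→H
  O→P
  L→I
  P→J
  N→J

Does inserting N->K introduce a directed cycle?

Yes

Adding N→K creates a cycle iff K can already reach N.
Path from K: K → N.
So K → … → N → K is a cycle.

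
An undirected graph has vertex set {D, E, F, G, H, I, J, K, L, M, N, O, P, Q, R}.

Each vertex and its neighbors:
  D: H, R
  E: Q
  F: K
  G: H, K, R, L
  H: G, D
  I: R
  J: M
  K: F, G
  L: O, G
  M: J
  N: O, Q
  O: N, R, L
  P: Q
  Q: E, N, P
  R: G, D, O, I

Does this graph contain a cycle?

Yes

DFS, tracking each vertex's parent; an edge to a visited non-parent vertex closes a cycle.
Start from F:
visit F (parent –)
  visit K (parent F)
    K–F: parent, skip
    visit G (parent K)
      visit H (parent G)
        H–G: parent, skip
        visit D (parent H)
          D–H: parent, skip
          visit R (parent D)
            R–G: G visited and ≠ parent → cycle
Cycle: G – H – D – R – G.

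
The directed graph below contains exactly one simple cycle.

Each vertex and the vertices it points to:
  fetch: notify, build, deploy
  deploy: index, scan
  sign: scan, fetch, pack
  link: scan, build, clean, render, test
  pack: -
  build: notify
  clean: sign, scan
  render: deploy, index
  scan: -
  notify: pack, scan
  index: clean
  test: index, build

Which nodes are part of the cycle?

DFS with gray/black marking from clean:
clean gray
  sign gray
    scan gray
    scan black
    fetch gray
      notify gray
        pack gray
        pack black
        notify→scan: scan black — skip
      notify black
      build gray
        build→notify: notify black — skip
      build black
      deploy gray
        index gray
          index→clean: clean is gray → back edge
Back edge closes the cycle clean → sign → fetch → deploy → index → clean; its vertices are {sign, clean, fetch, index, deploy}.

sign, clean, fetch, index, deploy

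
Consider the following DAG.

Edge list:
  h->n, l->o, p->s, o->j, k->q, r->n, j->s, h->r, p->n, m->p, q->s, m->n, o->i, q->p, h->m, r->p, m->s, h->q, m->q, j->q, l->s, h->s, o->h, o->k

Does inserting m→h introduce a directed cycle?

Adding m→h creates a cycle iff h can already reach m.
Path from h: h → m.
So h → … → m → h is a cycle.

Yes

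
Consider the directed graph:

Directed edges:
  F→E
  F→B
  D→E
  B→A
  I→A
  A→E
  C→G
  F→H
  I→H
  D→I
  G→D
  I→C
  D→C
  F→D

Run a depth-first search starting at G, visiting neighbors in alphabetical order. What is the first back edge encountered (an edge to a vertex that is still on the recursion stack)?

C->G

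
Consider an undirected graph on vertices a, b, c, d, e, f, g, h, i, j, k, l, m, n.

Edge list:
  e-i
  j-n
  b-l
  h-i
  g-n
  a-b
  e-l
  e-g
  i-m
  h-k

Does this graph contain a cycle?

DFS, tracking each vertex's parent; an edge to a visited non-parent vertex closes a cycle.
Start from e:
visit e (parent –)
  visit i (parent e)
    visit m (parent i)
      m–i: parent, skip
    i–e: parent, skip
    visit h (parent i)
      h–i: parent, skip
      visit k (parent h)
        k–h: parent, skip
  visit g (parent e)
    visit n (parent g)
      visit j (parent n)
        j–n: parent, skip
      n–g: parent, skip
    g–e: parent, skip
  visit l (parent e)
    visit b (parent l)
      visit a (parent b)
        a–b: parent, skip
      b–l: parent, skip
    l–e: parent, skip
visit c (parent –)
visit d (parent –)
visit f (parent –)
No non-parent visited neighbor found — the graph is a forest.

No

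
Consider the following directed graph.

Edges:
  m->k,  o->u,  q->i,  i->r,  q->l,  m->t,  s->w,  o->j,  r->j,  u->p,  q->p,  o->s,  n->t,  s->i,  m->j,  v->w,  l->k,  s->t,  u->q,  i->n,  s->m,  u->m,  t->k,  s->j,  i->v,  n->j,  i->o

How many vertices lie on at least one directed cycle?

5

A vertex is on a directed cycle iff it belongs to a strongly connected component of size ≥ 2 (or has a self-loop).
The vertices on cycles are {i, o, q, s, u} — 5 in total.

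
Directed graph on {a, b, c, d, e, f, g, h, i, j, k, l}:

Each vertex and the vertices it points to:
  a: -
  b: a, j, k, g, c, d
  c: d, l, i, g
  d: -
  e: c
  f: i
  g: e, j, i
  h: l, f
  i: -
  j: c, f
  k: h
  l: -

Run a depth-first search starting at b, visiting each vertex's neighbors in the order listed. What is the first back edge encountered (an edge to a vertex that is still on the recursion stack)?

e->c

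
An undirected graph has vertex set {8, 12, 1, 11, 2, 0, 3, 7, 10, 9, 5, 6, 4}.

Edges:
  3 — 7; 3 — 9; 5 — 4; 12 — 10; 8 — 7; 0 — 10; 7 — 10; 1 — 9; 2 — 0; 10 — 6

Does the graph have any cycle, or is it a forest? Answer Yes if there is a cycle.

DFS, tracking each vertex's parent; an edge to a visited non-parent vertex closes a cycle.
Start from 7:
visit 7 (parent –)
  visit 3 (parent 7)
    visit 9 (parent 3)
      visit 1 (parent 9)
        1–9: parent, skip
      9–3: parent, skip
    3–7: parent, skip
  visit 10 (parent 7)
    10–7: parent, skip
    visit 0 (parent 10)
      visit 2 (parent 0)
        2–0: parent, skip
      0–10: parent, skip
    visit 6 (parent 10)
      6–10: parent, skip
    visit 12 (parent 10)
      12–10: parent, skip
  visit 8 (parent 7)
    8–7: parent, skip
visit 11 (parent –)
visit 5 (parent –)
  visit 4 (parent 5)
    4–5: parent, skip
No non-parent visited neighbor found — the graph is a forest.

No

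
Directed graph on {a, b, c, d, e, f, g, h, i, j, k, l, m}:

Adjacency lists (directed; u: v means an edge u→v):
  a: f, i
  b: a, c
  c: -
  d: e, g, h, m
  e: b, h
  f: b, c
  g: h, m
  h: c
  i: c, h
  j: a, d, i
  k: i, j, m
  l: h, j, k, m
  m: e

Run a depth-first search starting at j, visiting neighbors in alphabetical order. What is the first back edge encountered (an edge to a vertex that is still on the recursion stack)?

DFS from j (visiting neighbors in alphabetical order); mark gray on enter, black on exit:
j gray
  a gray
    f gray
      b gray
        b→a: a is gray → back edge
First back edge: b → a.

b->a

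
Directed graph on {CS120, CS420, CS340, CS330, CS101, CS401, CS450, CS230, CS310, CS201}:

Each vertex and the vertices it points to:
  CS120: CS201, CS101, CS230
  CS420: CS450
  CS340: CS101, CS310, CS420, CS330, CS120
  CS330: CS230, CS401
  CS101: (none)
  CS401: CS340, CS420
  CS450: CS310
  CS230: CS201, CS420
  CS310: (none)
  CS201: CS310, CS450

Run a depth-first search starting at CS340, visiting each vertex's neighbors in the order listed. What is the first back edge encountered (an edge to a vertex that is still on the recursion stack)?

DFS from CS340 (visiting each vertex's neighbors in the order listed); mark gray on enter, black on exit:
CS340 gray
  CS101 gray
  CS101 black
  CS310 gray
  CS310 black
  CS420 gray
    CS450 gray
      CS450→CS310: CS310 black — skip
    CS450 black
  CS420 black
  CS330 gray
    CS230 gray
      CS201 gray
        CS201→CS310: CS310 black — skip
        CS201→CS450: CS450 black — skip
      CS201 black
      CS230→CS420: CS420 black — skip
    CS230 black
    CS401 gray
      CS401→CS340: CS340 is gray → back edge
First back edge: CS401 → CS340.

CS401→CS340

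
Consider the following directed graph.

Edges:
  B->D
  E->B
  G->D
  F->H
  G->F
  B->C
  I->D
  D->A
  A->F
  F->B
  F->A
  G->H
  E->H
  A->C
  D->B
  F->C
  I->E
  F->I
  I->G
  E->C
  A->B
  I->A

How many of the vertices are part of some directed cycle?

7

A vertex is on a directed cycle iff it belongs to a strongly connected component of size ≥ 2 (or has a self-loop).
The vertices on cycles are {A, B, D, E, F, G, I} — 7 in total.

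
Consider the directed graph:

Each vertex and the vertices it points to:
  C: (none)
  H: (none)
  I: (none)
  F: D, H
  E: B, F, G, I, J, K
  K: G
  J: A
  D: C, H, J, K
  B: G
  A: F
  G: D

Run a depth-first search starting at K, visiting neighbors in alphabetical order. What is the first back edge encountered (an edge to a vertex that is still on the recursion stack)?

DFS from K (visiting neighbors in alphabetical order); mark gray on enter, black on exit:
K gray
  G gray
    D gray
      C gray
      C black
      H gray
      H black
      J gray
        A gray
          F gray
            F→D: D is gray → back edge
First back edge: F → D.

F→D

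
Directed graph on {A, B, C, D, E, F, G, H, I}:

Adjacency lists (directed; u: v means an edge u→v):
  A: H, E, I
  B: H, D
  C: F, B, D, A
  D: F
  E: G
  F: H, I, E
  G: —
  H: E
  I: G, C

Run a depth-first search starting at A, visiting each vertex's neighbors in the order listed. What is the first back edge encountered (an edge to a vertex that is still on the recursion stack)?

DFS from A (visiting each vertex's neighbors in the order listed); mark gray on enter, black on exit:
A gray
  H gray
    E gray
      G gray
      G black
    E black
  H black
  A→E: E black — skip
  I gray
    I→G: G black — skip
    C gray
      F gray
        F→H: H black — skip
        F→I: I is gray → back edge
First back edge: F → I.

F→I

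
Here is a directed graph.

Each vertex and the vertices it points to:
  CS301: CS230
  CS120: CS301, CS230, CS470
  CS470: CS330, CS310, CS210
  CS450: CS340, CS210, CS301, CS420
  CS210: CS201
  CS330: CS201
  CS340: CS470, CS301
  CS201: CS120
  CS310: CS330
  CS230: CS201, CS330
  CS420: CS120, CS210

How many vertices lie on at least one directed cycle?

8

A vertex is on a directed cycle iff it belongs to a strongly connected component of size ≥ 2 (or has a self-loop).
The vertices on cycles are {CS120, CS201, CS210, CS230, CS301, CS310, CS330, CS470} — 8 in total.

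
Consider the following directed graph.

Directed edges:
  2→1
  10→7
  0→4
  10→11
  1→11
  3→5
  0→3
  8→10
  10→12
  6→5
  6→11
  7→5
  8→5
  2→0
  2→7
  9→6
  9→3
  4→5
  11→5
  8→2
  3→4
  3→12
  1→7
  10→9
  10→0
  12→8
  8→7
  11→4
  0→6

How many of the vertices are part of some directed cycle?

A vertex is on a directed cycle iff it belongs to a strongly connected component of size ≥ 2 (or has a self-loop).
The vertices on cycles are {0, 2, 3, 8, 9, 10, 12} — 7 in total.

7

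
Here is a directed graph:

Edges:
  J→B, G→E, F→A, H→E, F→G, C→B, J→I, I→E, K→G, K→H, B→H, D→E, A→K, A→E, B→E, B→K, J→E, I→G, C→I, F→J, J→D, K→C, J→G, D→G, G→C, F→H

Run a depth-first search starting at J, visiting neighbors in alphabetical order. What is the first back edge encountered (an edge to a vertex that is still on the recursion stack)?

DFS from J (visiting neighbors in alphabetical order); mark gray on enter, black on exit:
J gray
  B gray
    E gray
    E black
    H gray
      H→E: E black — skip
    H black
    K gray
      C gray
        C→B: B is gray → back edge
First back edge: C → B.

C→B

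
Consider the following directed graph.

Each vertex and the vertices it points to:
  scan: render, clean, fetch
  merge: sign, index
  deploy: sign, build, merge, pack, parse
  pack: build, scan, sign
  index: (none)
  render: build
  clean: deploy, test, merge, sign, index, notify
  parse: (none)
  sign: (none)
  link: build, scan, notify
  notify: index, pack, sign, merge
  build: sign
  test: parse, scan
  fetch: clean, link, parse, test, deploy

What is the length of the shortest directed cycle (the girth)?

3

For each vertex v, BFS finds the shortest path from v back to v.
The shortest such closed walk is scan → fetch → link → scan, length 3.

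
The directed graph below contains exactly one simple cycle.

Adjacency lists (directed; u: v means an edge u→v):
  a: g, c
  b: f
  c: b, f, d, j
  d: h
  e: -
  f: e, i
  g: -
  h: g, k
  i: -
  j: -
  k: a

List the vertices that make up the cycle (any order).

a, c, d, h, k

DFS with gray/black marking from c:
c gray
  b gray
    f gray
      e gray
      e black
      i gray
      i black
    f black
  b black
  c→f: f black — skip
  d gray
    h gray
      g gray
      g black
      k gray
        a gray
          a→g: g black — skip
          a→c: c is gray → back edge
Back edge closes the cycle c → d → h → k → a → c; its vertices are {a, c, d, h, k}.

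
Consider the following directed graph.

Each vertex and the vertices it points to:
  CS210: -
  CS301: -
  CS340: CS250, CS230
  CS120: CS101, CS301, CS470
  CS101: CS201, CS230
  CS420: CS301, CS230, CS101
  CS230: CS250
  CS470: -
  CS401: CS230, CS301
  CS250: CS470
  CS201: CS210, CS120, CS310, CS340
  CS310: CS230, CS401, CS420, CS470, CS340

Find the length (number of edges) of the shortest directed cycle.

For each vertex v, BFS finds the shortest path from v back to v.
The shortest such closed walk is CS101 → CS201 → CS120 → CS101, length 3.

3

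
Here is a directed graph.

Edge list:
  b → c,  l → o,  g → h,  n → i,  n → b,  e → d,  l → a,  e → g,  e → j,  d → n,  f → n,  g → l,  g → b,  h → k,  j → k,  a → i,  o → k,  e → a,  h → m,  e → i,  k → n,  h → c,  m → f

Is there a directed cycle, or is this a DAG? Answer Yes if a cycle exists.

No

DFS with white/gray/black marking, starting from f:
f gray
  n gray
    i gray
    i black
    b gray
      c gray
      c black
    b black
  n black
f black
a gray
  a→i: i black — skip
a black
d gray
  d→n: n black — skip
d black
e gray
  g gray
    g→b: b black — skip
    h gray
      m gray
        m→f: f black — skip
      m black
      h→c: c black — skip
      k gray
        k→n: n black — skip
      k black
    h black
    l gray
      o gray
        o→k: k black — skip
      o black
      l→a: a black — skip
    l black
  g black
  e→i: i black — skip
  e→a: a black — skip
  j gray
    j→k: k black — skip
  j black
  e→d: d black — skip
e black
Every edge goes to a white or black vertex — no back edge, so the graph is acyclic.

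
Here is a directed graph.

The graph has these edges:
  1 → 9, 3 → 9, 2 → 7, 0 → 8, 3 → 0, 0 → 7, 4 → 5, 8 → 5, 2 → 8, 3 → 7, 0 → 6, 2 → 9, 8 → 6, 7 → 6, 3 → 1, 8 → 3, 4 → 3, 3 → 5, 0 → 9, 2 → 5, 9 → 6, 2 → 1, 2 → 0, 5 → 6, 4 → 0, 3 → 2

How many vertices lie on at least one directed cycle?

4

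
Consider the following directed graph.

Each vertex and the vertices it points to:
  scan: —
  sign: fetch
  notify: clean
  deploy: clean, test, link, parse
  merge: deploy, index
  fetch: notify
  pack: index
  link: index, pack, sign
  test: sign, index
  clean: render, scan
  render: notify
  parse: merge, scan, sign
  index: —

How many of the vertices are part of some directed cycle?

A vertex is on a directed cycle iff it belongs to a strongly connected component of size ≥ 2 (or has a self-loop).
The vertices on cycles are {clean, merge, parse, deploy, notify, render} — 6 in total.

6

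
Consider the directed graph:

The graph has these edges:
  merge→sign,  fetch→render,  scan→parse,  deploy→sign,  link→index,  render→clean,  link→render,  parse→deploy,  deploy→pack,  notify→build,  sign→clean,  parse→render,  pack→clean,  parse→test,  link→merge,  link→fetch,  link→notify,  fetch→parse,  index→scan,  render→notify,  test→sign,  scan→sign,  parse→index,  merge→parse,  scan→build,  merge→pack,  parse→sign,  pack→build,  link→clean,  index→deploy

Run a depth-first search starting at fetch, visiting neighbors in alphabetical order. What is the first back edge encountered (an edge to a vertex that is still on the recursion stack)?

scan→parse

DFS from fetch (visiting neighbors in alphabetical order); mark gray on enter, black on exit:
fetch gray
  parse gray
    deploy gray
      pack gray
        build gray
        build black
        clean gray
        clean black
      pack black
      sign gray
        sign→clean: clean black — skip
      sign black
    deploy black
    index gray
      index→deploy: deploy black — skip
      scan gray
        scan→build: build black — skip
        scan→parse: parse is gray → back edge
First back edge: scan → parse.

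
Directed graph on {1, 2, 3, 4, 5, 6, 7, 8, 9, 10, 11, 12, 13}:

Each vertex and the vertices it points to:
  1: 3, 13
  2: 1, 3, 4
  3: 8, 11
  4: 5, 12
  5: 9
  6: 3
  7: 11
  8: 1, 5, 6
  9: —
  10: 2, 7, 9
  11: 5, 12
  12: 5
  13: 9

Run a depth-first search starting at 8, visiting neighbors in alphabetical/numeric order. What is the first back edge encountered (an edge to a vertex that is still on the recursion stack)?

3→8

DFS from 8 (visiting neighbors in alphabetical/numeric order); mark gray on enter, black on exit:
8 gray
  1 gray
    3 gray
      3→8: 8 is gray → back edge
First back edge: 3 → 8.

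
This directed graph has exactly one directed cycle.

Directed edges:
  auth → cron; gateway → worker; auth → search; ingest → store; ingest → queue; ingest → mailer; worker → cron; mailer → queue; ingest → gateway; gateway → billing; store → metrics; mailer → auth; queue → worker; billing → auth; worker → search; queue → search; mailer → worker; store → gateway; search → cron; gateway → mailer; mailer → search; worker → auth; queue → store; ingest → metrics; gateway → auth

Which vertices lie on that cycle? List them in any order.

DFS with gray/black marking from queue:
queue gray
  store gray
    metrics gray
    metrics black
    gateway gray
      auth gray
        cron gray
        cron black
        search gray
          search→cron: cron black — skip
        search black
      auth black
      billing gray
        billing→auth: auth black — skip
      billing black
      mailer gray
        mailer→queue: queue is gray → back edge
Back edge closes the cycle queue → store → gateway → mailer → queue; its vertices are {queue, store, mailer, gateway}.

queue, store, mailer, gateway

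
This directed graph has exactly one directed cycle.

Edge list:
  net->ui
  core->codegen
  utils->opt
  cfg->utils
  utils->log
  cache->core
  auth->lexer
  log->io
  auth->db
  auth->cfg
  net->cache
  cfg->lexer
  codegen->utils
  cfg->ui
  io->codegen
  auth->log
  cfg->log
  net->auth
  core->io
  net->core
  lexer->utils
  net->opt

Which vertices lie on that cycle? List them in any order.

io, log, utils, codegen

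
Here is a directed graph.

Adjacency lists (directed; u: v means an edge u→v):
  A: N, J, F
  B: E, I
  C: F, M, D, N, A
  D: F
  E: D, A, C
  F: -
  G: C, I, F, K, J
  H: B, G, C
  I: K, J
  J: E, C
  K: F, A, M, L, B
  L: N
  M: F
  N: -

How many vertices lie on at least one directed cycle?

A vertex is on a directed cycle iff it belongs to a strongly connected component of size ≥ 2 (or has a self-loop).
The vertices on cycles are {A, B, C, E, I, J, K} — 7 in total.

7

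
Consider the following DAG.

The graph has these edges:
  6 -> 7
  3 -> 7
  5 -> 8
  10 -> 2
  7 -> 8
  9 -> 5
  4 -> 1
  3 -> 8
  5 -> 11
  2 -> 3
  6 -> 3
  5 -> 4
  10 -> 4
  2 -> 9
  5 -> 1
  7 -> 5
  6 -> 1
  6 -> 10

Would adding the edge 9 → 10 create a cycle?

Yes

Adding 9→10 creates a cycle iff 10 can already reach 9.
Path from 10: 10 → 2 → 9.
So 10 → … → 9 → 10 is a cycle.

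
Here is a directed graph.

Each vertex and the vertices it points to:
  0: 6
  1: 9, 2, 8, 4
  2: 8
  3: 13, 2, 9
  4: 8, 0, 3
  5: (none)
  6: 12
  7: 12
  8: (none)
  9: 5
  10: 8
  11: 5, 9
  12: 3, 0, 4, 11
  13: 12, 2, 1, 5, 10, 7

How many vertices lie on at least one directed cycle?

8

A vertex is on a directed cycle iff it belongs to a strongly connected component of size ≥ 2 (or has a self-loop).
The vertices on cycles are {0, 1, 3, 4, 6, 7, 12, 13} — 8 in total.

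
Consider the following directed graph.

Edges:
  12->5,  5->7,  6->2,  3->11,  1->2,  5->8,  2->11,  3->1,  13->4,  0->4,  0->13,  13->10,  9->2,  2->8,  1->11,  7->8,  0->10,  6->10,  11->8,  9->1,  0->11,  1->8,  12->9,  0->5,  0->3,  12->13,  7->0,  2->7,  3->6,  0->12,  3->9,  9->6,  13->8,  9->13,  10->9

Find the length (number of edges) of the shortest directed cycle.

For each vertex v, BFS finds the shortest path from v back to v.
The shortest such closed walk is 0 → 5 → 7 → 0, length 3.

3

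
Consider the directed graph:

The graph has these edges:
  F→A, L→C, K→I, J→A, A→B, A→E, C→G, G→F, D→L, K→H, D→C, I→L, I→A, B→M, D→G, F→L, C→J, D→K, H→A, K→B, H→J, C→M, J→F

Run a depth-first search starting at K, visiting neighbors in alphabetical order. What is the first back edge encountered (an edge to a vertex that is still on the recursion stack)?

G→F

DFS from K (visiting neighbors in alphabetical order); mark gray on enter, black on exit:
K gray
  B gray
    M gray
    M black
  B black
  H gray
    A gray
      A→B: B black — skip
      E gray
      E black
    A black
    J gray
      J→A: A black — skip
      F gray
        F→A: A black — skip
        L gray
          C gray
            G gray
              G→F: F is gray → back edge
First back edge: G → F.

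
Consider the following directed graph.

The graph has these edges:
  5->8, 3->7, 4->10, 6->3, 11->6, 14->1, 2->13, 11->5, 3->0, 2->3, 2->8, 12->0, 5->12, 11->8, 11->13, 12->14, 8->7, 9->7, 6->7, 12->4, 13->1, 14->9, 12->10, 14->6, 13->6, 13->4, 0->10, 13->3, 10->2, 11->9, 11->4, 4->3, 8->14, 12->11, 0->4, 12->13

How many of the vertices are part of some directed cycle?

A vertex is on a directed cycle iff it belongs to a strongly connected component of size ≥ 2 (or has a self-loop).
The vertices on cycles are {0, 2, 3, 4, 5, 6, 8, 10, 11, 12, 13, 14} — 12 in total.

12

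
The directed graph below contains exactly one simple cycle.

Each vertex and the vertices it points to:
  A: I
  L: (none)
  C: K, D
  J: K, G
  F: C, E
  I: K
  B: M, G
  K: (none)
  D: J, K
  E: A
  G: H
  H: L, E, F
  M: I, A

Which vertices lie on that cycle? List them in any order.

C, D, F, G, H, J

DFS with gray/black marking from G:
G gray
  H gray
    L gray
    L black
    E gray
      A gray
        I gray
          K gray
          K black
        I black
      A black
    E black
    F gray
      C gray
        C→K: K black — skip
        D gray
          J gray
            J→K: K black — skip
            J→G: G is gray → back edge
Back edge closes the cycle G → H → F → C → D → J → G; its vertices are {C, D, F, G, H, J}.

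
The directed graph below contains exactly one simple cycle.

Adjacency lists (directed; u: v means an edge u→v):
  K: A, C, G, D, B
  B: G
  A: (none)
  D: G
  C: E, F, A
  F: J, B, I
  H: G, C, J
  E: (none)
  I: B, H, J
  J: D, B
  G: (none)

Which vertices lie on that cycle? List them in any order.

DFS with gray/black marking from C:
C gray
  E gray
  E black
  F gray
    J gray
      D gray
        G gray
        G black
      D black
      B gray
        B→G: G black — skip
      B black
    J black
    F→B: B black — skip
    I gray
      I→B: B black — skip
      H gray
        H→G: G black — skip
        H→C: C is gray → back edge
Back edge closes the cycle C → F → I → H → C; its vertices are {C, F, H, I}.

C, F, H, I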